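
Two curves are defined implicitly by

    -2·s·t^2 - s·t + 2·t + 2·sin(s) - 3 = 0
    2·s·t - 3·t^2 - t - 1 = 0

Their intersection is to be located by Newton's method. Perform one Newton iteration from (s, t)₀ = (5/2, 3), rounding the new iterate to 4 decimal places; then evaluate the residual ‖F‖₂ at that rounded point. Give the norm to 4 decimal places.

14.3199

At (5/2, 3): F = (-48.303056, -16.0000).
Jacobian J = [[-2·t^2 - t + 2·cos(s), -4·s·t - s + 2], [2·t, 2·s - 6·t - 1]].
At the point, J = [[-22.602287, -30.5000], [6.0000, -14.0000]] (det J = 499.432021).
Solving J·Δ = −F gives Δ = (-0.3769, -1.3044).
Then the next iterate is (s, t)₁ = (2.1231, 1.6956).
Re-evaluating at (2.1231, 1.6956): F = (-13.714169, -4.120921), so ‖F‖₂ = 14.3199.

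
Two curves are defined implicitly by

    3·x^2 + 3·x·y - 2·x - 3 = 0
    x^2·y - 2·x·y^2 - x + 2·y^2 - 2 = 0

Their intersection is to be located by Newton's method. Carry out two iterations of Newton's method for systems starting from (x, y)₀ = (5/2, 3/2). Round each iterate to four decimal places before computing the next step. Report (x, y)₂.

At (5/2, 3/2): F = (22.0000, -1.8750).
Jacobian J = [[6·x + 3·y - 2, 3·x], [2·x·y - 2·y^2 - 1, x^2 - 4·x·y + 4·y]].
At the point, J = [[17.5000, 7.5000], [2.0000, -2.7500]] (det J = -63.1250).
Solving J·Δ = −F gives Δ = (-0.7356, -1.2168).
Then the next iterate is (x, y)₁ = (1.7644, 0.2832).
Round to (1.7644, 0.2832) and repeat: F = (4.309556, -3.005381), J = [[9.4360, 5.2932], [-0.161048, 2.247195]].
Δ = (-1.1603, 1.2542), so (x, y)₂ = (0.6041, 1.5374).

(0.6041, 1.5374)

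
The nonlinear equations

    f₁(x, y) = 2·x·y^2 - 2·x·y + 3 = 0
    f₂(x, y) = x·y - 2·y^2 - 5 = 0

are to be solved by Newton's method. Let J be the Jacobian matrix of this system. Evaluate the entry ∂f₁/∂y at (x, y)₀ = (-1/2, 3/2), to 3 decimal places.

-2.000

∂f₁/∂y = 4·x·y - 2·x.
At (-1/2, 3/2) this is -2.000.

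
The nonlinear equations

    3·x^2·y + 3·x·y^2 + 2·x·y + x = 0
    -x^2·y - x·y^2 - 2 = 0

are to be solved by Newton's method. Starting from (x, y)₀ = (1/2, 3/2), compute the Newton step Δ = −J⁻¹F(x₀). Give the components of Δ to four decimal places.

At (1/2, 3/2): F = (6.5000, -3.5000).
Jacobian J = [[6·x·y + 3·y^2 + 2·y + 1, 3·x^2 + 6·x·y + 2·x], [-2·x·y - y^2, -x^2 - 2·x·y]].
At the point, J = [[15.2500, 6.2500], [-3.7500, -1.7500]] (det J = -3.2500).
Solving J·Δ = −F gives Δ = (3.2308, -8.9231).

(3.2308, -8.9231)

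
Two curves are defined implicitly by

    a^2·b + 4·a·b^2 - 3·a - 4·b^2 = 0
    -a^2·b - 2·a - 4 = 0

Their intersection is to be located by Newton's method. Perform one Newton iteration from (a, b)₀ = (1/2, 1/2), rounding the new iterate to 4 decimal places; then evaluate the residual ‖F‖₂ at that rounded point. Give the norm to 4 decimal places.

At (1/2, 1/2): F = (-1.8750, -5.1250).
Jacobian J = [[2·a·b + 4·b^2 - 3, a^2 + 8·a·b - 8·b], [-2·a·b - 2, -a^2]].
At the point, J = [[-1.5000, -1.7500], [-2.5000, -0.2500]] (det J = -4.0000).
Solving J·Δ = −F gives Δ = (-2.1250, 0.7500).
Then the next iterate is (a, b)₁ = (-1.6250, 1.2500).
Re-evaluating at (-1.6250, 1.2500): F = (-8.230469, -4.050781), so ‖F‖₂ = 9.1733.

9.1733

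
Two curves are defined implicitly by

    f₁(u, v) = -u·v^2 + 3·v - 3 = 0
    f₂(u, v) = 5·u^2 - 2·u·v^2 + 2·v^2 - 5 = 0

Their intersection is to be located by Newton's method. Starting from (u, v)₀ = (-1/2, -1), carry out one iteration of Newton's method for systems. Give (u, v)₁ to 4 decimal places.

(-2.2250, 0.8875)

At (-1/2, -1): F = (-5.5000, -0.7500).
Jacobian J = [[-v^2, -2·u·v + 3], [10·u - 2·v^2, -4·u·v + 4·v]].
At the point, J = [[-1.0000, 2.0000], [-7.0000, -6.0000]] (det J = 20.0000).
Solving J·Δ = −F gives Δ = (-1.7250, 1.8875).
Then the next iterate is (u, v)₁ = (-2.2250, 0.8875).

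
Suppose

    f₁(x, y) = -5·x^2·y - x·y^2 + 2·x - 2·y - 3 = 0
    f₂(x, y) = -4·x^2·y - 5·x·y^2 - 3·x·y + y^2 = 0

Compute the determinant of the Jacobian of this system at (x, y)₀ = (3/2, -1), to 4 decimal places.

J = [[-10·x·y - y^2 + 2, -5·x^2 - 2·x·y - 2], [-8·x·y - 5·y^2 - 3·y, -4·x^2 - 10·x·y - 3·x + 2·y]].
At the point, J = [[16.0000, -10.2500], [10.0000, -0.5000]].
det J = 94.5000.

94.5000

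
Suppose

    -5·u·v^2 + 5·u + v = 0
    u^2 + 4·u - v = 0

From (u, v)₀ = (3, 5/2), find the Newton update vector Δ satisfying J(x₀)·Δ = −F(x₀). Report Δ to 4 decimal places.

At (3, 5/2): F = (-76.2500, 18.5000).
Jacobian J = [[-5·v^2 + 5, -10·u·v + 1], [2·u + 4, -1]].
At the point, J = [[-26.2500, -74.0000], [10.0000, -1.0000]] (det J = 766.2500).
Solving J·Δ = −F gives Δ = (-1.8861, -0.3613).

(-1.8861, -0.3613)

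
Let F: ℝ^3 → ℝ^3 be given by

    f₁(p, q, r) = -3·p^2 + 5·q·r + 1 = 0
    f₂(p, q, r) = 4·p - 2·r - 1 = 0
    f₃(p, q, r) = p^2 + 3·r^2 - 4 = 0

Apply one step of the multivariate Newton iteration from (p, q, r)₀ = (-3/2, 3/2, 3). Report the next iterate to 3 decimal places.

(1.280, -0.815, 2.061)

At (-3/2, 3/2, 3): F = (16.750, -13.000, 25.250).
Jacobian J = [[-6·p, 5·r, 5·q], [4, 0, -2], [2·p, 0, 6·r]].
At the point, J = [[9.000, 15.000, 7.500], [4.000, 0.000, -2.000], [-3.000, 0.000, 18.000]] (det J = -990.000).
Solving J·Δ = −F gives Δ = (2.780, -2.315, -0.939).
Then the next iterate is (p, q, r)₁ = (1.280, -0.815, 2.061).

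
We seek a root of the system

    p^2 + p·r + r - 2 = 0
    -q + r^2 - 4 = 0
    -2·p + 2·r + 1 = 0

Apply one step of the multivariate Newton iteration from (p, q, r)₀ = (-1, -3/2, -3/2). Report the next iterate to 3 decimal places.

At (-1, -3/2, -3/2): F = (-1.000, -0.250, 0.000).
Jacobian J = [[2·p + r, 0, p + 1], [0, -1, 2·r], [-2, 0, 2]].
At the point, J = [[-3.500, 0.000, 0.000], [0.000, -1.000, -3.000], [-2.000, 0.000, 2.000]] (det J = 7.000).
Solving J·Δ = −F gives Δ = (-0.286, 0.607, -0.286).
Then the next iterate is (p, q, r)₁ = (-1.286, -0.893, -1.786).

(-1.286, -0.893, -1.786)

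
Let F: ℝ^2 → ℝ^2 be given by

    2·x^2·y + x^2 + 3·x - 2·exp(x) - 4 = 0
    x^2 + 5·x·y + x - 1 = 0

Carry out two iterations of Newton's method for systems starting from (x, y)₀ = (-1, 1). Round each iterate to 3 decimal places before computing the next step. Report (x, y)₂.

At (-1, 1): F = (-4.73576, -6.000).
Jacobian J = [[4·x·y + 2·x - 2·exp(x) + 3, 2·x^2], [2·x + 5·y + 1, 5·x]].
At the point, J = [[-3.73576, 2.000], [4.000, -5.000]] (det J = 10.67879).
Solving J·Δ = −F gives Δ = (-3.341, -3.873).
Then the next iterate is (x, y)₁ = (-4.341, -2.873).
Round to (-4.341, -2.873) and repeat: F = (-106.48400, 75.86175), J = [[44.17873, 37.68856], [-22.047, -21.705]].
Δ = (-4.281, 7.844), so (x, y)₂ = (-8.622, 4.971).

(-8.622, 4.971)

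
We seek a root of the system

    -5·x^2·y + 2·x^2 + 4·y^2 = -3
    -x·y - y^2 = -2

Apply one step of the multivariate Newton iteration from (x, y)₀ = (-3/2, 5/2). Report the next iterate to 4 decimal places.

At (-3/2, 5/2): F = (4.3750, -0.5000).
Jacobian J = [[-10·x·y + 4·x, -5·x^2 + 8·y], [-y, -x - 2·y]].
At the point, J = [[31.5000, 8.7500], [-2.5000, -3.5000]] (det J = -88.3750).
Solving J·Δ = −F gives Δ = (-0.1238, -0.0545).
Then the next iterate is (x, y)₁ = (-1.6238, 2.4455).

(-1.6238, 2.4455)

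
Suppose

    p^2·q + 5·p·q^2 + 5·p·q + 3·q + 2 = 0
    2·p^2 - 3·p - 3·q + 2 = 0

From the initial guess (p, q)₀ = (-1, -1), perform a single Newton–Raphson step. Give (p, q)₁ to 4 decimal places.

At (-1, -1): F = (-2.0000, 10.0000).
Jacobian J = [[2·p·q + 5·q^2 + 5·q, p^2 + 10·p·q + 5·p + 3], [4·p - 3, -3]].
At the point, J = [[2.0000, 9.0000], [-7.0000, -3.0000]] (det J = 57.0000).
Solving J·Δ = −F gives Δ = (1.4737, -0.1053).
Then the next iterate is (p, q)₁ = (0.4737, -1.1053).

(0.4737, -1.1053)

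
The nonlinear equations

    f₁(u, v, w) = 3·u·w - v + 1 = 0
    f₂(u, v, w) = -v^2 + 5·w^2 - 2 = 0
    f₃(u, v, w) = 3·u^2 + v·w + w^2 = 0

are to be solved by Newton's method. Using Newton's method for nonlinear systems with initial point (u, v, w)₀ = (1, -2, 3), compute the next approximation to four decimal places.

At (1, -2, 3): F = (12.0000, 39.0000, 6.0000).
Jacobian J = [[3·w, -1, 3·u], [0, -2·v, 10·w], [6·u, w, v + 2·w]].
At the point, J = [[9.0000, -1.0000, 3.0000], [0.0000, 4.0000, 30.0000], [6.0000, 3.0000, 4.0000]] (det J = -918.0000).
Solving J·Δ = −F gives Δ = (-0.6895, 1.3529, -1.4804).
Then the next iterate is (u, v, w)₁ = (0.3105, -0.6471, 1.5196).

(0.3105, -0.6471, 1.5196)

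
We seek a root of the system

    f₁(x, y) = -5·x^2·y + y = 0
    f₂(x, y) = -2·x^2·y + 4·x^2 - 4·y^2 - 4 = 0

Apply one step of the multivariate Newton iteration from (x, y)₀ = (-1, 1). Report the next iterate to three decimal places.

At (-1, 1): F = (-4.000, -6.000).
Jacobian J = [[-10·x·y, -5·x^2 + 1], [-4·x·y + 8·x, -2·x^2 - 8·y]].
At the point, J = [[10.000, -4.000], [-4.000, -10.000]] (det J = -116.000).
Solving J·Δ = −F gives Δ = (0.138, -0.655).
Then the next iterate is (x, y)₁ = (-0.862, 0.345).

(-0.862, 0.345)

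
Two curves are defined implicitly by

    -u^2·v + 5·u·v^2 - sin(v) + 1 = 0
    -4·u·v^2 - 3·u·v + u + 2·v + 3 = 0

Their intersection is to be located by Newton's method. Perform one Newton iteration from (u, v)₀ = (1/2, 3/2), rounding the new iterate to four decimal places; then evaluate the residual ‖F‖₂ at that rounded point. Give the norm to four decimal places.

4.8235

At (1/2, 3/2): F = (5.252505, -0.2500).
Jacobian J = [[-2·u·v + 5·v^2, -u^2 + 10·u·v - cos(v)], [-4·v^2 - 3·v + 1, -8·u·v - 3·u + 2]].
At the point, J = [[9.7500, 7.179263], [-12.5000, -5.5000]] (det J = 36.115785).
Solving J·Δ = −F gives Δ = (0.7502, -1.7504).
Then the next iterate is (u, v)₁ = (1.2502, -0.2504).
Re-evaluating at (1.2502, -0.2504): F = (2.031105, 4.374999), so ‖F‖₂ = 4.8235.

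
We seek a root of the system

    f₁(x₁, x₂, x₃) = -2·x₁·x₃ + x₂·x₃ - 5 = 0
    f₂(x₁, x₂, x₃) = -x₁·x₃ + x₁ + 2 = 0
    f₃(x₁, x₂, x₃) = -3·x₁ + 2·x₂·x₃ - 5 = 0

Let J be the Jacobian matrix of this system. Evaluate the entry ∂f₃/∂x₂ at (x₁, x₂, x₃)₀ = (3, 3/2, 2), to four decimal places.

4.0000

∂f₃/∂x₂ = 2·x₃.
At (3, 3/2, 2) this is 4.0000.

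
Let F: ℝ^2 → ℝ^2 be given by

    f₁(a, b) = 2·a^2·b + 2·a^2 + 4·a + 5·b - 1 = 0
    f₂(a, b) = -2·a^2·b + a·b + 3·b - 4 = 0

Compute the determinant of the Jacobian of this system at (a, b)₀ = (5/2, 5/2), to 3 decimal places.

120.750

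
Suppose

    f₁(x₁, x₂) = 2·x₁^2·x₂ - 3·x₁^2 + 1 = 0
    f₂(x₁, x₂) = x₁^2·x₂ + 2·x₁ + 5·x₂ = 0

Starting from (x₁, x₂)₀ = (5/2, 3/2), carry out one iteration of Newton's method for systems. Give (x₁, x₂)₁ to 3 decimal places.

At (5/2, 3/2): F = (1.000, 21.875).
Jacobian J = [[4·x₁·x₂ - 6·x₁, 2·x₁^2], [2·x₁·x₂ + 2, x₁^2 + 5]].
At the point, J = [[0.000, 12.500], [9.500, 11.250]] (det J = -118.750).
Solving J·Δ = −F gives Δ = (-2.208, -0.080).
Then the next iterate is (x₁, x₂)₁ = (0.292, 1.420).

(0.292, 1.420)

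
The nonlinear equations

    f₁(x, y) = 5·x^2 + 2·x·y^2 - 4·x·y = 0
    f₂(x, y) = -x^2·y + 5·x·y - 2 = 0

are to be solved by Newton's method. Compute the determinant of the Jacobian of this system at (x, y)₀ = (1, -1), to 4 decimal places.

40.0000

J = [[10·x + 2·y^2 - 4·y, 4·x·y - 4·x], [-2·x·y + 5·y, -x^2 + 5·x]].
At the point, J = [[16.0000, -8.0000], [-3.0000, 4.0000]].
det J = 40.0000.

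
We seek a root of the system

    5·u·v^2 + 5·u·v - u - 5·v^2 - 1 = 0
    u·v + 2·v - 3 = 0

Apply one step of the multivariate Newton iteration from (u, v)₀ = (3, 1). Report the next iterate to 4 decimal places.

(-0.5000, 1.3000)

At (3, 1): F = (21.0000, 2.0000).
Jacobian J = [[5·v^2 + 5·v - 1, 10·u·v + 5·u - 10·v], [v, u + 2]].
At the point, J = [[9.0000, 35.0000], [1.0000, 5.0000]] (det J = 10.0000).
Solving J·Δ = −F gives Δ = (-3.5000, 0.3000).
Then the next iterate is (u, v)₁ = (-0.5000, 1.3000).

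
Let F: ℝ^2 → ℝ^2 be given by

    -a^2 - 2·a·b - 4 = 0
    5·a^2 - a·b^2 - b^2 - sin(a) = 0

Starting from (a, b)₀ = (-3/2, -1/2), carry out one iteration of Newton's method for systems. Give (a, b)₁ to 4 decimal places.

(-0.7438, 1.0751)

At (-3/2, -1/2): F = (-7.7500, 12.372495).
Jacobian J = [[-2·a - 2·b, -2·a], [10·a - b^2 - cos(a), -2·a·b - 2·b]].
At the point, J = [[4.0000, 3.0000], [-15.320737, -0.5000]] (det J = 43.962212).
Solving J·Δ = −F gives Δ = (0.7562, 1.5751).
Then the next iterate is (a, b)₁ = (-0.7438, 1.0751).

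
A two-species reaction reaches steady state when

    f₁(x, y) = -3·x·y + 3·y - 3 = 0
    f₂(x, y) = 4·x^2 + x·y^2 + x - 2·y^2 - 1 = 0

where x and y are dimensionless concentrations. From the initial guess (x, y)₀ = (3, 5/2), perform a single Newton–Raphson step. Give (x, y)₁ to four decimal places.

(1.8300, 0.9625)

At (3, 5/2): F = (-18.0000, 44.2500).
Jacobian J = [[-3·y, -3·x + 3], [8·x + y^2 + 1, 2·x·y - 4·y]].
At the point, J = [[-7.5000, -6.0000], [31.2500, 5.0000]] (det J = 150.0000).
Solving J·Δ = −F gives Δ = (-1.1700, -1.5375).
Then the next iterate is (x, y)₁ = (1.8300, 0.9625).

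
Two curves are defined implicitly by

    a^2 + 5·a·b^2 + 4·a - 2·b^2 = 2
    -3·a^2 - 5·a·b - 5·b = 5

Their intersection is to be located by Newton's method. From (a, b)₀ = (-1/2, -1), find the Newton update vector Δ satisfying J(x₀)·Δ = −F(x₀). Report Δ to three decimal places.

(0.542, 0.435)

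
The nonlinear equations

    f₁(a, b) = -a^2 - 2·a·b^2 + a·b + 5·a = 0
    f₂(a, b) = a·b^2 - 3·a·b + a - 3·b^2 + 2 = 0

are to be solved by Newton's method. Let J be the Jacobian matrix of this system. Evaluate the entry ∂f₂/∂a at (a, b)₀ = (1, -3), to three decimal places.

19.000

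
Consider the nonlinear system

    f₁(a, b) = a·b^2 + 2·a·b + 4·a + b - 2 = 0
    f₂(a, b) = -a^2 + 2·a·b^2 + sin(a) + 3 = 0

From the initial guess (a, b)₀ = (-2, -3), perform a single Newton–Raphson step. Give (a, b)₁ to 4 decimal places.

(-6.3732, 2.5125)

At (-2, -3): F = (-19.0000, -37.909297).
Jacobian J = [[b^2 + 2·b + 4, 2·a·b + 2·a + 1], [-2·a + 2·b^2 + cos(a), 4·a·b]].
At the point, J = [[7.0000, 9.0000], [21.583853, 24.0000]] (det J = -26.254678).
Solving J·Δ = −F gives Δ = (-4.3732, 5.5125).
Then the next iterate is (a, b)₁ = (-6.3732, 2.5125).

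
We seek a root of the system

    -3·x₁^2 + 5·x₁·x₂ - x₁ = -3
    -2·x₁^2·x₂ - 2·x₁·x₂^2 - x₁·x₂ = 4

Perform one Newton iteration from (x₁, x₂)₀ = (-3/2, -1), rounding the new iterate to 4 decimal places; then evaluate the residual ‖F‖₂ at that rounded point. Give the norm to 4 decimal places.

At (-3/2, -1): F = (5.2500, 2.0000).
Jacobian J = [[-6·x₁ + 5·x₂ - 1, 5·x₁], [-4·x₁·x₂ - 2·x₂^2 - x₂, -2·x₁^2 - 4·x₁·x₂ - x₁]].
At the point, J = [[3.0000, -7.5000], [-7.0000, -9.0000]] (det J = -79.5000).
Solving J·Δ = −F gives Δ = (-0.4057, 0.5377).
Then the next iterate is (x₁, x₂)₁ = (-1.9057, -0.4623).
Re-evaluating at (-1.9057, -0.4623): F = (-1.584352, -0.708565), so ‖F‖₂ = 1.7356.

1.7356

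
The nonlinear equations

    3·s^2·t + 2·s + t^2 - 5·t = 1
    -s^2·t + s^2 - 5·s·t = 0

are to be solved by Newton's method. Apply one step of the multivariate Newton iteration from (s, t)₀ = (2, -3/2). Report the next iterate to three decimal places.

(2.172, 0.501)

At (2, -3/2): F = (-5.250, 25.000).
Jacobian J = [[6·s·t + 2, 3·s^2 + 2·t - 5], [-2·s·t + 2·s - 5·t, -s^2 - 5·s]].
At the point, J = [[-16.000, 4.000], [17.500, -14.000]] (det J = 154.000).
Solving J·Δ = −F gives Δ = (0.172, 2.001).
Then the next iterate is (s, t)₁ = (2.172, 0.501).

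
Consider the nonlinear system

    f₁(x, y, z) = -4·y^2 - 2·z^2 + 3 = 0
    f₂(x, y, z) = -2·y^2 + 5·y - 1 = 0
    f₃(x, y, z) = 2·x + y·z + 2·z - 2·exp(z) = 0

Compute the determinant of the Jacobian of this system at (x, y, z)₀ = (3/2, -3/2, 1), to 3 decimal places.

88.000

J = [[0, -8·y, -4·z], [0, -4·y + 5, 0], [2, z, y - 2·exp(z) + 2]].
At the point, J = [[0.000, 12.000, -4.000], [0.000, 11.000, 0.000], [2.000, 1.000, -4.93656]].
det J = 88.000.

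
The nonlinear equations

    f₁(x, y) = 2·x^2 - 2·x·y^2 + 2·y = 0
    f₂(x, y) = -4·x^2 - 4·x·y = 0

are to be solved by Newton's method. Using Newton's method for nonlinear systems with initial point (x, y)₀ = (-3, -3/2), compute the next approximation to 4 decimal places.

At (-3, -3/2): F = (28.5000, -54.0000).
Jacobian J = [[4·x - 2·y^2, -4·x·y + 2], [-8·x - 4·y, -4·x]].
At the point, J = [[-16.5000, -16.0000], [30.0000, 12.0000]] (det J = 282.0000).
Solving J·Δ = −F gives Δ = (1.8511, -0.1277).
Then the next iterate is (x, y)₁ = (-1.1489, -1.6277).

(-1.1489, -1.6277)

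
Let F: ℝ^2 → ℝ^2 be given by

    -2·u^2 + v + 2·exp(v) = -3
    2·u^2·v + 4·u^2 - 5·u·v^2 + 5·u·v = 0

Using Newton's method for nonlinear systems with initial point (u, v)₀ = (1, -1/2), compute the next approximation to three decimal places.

(1.419, -0.516)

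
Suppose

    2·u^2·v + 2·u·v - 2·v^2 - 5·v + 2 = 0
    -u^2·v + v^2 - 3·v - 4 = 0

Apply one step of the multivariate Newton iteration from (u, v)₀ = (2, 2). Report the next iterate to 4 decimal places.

At (2, 2): F = (8.0000, -14.0000).
Jacobian J = [[4·u·v + 2·v, 2·u^2 + 2·u - 4·v - 5], [-2·u·v, -u^2 + 2·v - 3]].
At the point, J = [[20.0000, -1.0000], [-8.0000, -3.0000]] (det J = -68.0000).
Solving J·Δ = −F gives Δ = (-0.5588, -3.1765).
Then the next iterate is (u, v)₁ = (1.4412, -1.1765).

(1.4412, -1.1765)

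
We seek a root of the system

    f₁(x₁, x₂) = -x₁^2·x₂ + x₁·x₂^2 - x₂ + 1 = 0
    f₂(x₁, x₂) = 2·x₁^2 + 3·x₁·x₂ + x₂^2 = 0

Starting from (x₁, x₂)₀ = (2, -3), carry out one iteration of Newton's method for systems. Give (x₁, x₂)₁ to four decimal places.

At (2, -3): F = (34.0000, -1.0000).
Jacobian J = [[-2·x₁·x₂ + x₂^2, -x₁^2 + 2·x₁·x₂ - 1], [4·x₁ + 3·x₂, 3·x₁ + 2·x₂]].
At the point, J = [[21.0000, -17.0000], [-1.0000, 0.0000]] (det J = -17.0000).
Solving J·Δ = −F gives Δ = (-1.0000, 0.7647).
Then the next iterate is (x₁, x₂)₁ = (1.0000, -2.2353).

(1.0000, -2.2353)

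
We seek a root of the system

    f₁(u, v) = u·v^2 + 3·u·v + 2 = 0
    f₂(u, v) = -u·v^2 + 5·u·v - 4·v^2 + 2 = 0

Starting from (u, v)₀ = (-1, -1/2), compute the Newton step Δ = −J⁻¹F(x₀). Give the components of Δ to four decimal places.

At (-1, -1/2): F = (3.2500, 3.7500).
Jacobian J = [[v^2 + 3·v, 2·u·v + 3·u], [-v^2 + 5·v, -2·u·v + 5·u - 8·v]].
At the point, J = [[-1.2500, -2.0000], [-2.7500, -2.0000]] (det J = -3.0000).
Solving J·Δ = −F gives Δ = (0.3333, 1.4167).

(0.3333, 1.4167)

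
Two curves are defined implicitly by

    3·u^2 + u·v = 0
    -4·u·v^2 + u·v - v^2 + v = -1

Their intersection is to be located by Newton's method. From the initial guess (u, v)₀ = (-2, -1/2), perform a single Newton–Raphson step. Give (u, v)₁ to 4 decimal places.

At (-2, -1/2): F = (13.0000, 3.2500).
Jacobian J = [[6·u + v, u], [-4·v^2 + v, -8·u·v + u - 2·v + 1]].
At the point, J = [[-12.5000, -2.0000], [-1.5000, -8.0000]] (det J = 97.0000).
Solving J·Δ = −F gives Δ = (1.0052, 0.2178).
Then the next iterate is (u, v)₁ = (-0.9948, -0.2822).

(-0.9948, -0.2822)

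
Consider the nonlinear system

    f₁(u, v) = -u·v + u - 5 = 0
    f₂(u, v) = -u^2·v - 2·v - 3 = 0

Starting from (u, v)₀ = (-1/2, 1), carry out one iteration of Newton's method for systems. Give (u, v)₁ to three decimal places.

At (-1/2, 1): F = (-5.000, -5.250).
Jacobian J = [[-v + 1, -u], [-2·u·v, -u^2 - 2]].
At the point, J = [[0.000, 0.500], [1.000, -2.250]] (det J = -0.500).
Solving J·Δ = −F gives Δ = (27.750, 10.000).
Then the next iterate is (u, v)₁ = (27.250, 11.000).

(27.250, 11.000)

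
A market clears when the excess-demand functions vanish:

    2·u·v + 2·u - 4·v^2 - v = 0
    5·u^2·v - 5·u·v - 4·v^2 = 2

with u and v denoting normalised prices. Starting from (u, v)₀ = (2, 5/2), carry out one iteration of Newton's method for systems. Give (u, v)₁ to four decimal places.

At (2, 5/2): F = (-13.5000, -2.0000).
Jacobian J = [[2·v + 2, 2·u - 8·v - 1], [10·u·v - 5·v, 5·u^2 - 5·u - 8·v]].
At the point, J = [[7.0000, -17.0000], [37.5000, -10.0000]] (det J = 567.5000).
Solving J·Δ = −F gives Δ = (-0.1780, -0.8674).
Then the next iterate is (u, v)₁ = (1.8220, 1.6326).

(1.8220, 1.6326)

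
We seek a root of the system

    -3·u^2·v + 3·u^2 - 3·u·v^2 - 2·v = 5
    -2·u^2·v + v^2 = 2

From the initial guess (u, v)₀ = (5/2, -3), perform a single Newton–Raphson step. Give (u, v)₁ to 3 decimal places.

At (5/2, -3): F = (8.500, 44.500).
Jacobian J = [[-6·u·v + 6·u - 3·v^2, -3·u^2 - 6·u·v - 2], [-4·u·v, -2·u^2 + 2·v]].
At the point, J = [[33.000, 24.250], [30.000, -18.500]] (det J = -1338.000).
Solving J·Δ = −F gives Δ = (-0.924, 0.907).
Then the next iterate is (u, v)₁ = (1.576, -2.093).

(1.576, -2.093)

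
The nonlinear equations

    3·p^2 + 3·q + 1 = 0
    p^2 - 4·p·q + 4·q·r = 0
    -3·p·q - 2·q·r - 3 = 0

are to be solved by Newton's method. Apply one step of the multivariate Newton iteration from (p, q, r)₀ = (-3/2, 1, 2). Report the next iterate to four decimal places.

(-0.1719, 1.4010, -1.1419)

At (-3/2, 1, 2): F = (10.7500, 16.2500, -2.5000).
Jacobian J = [[6·p, 3, 0], [2·p - 4·q, -4·p + 4·r, 4·q], [-3·q, -3·p - 2·r, -2·q]].
At the point, J = [[-9.0000, 3.0000, 0.0000], [-7.0000, 14.0000, 4.0000], [-3.0000, 0.5000, -2.0000]] (det J = 192.0000).
Solving J·Δ = −F gives Δ = (1.3281, 0.4010, -3.1419).
Then the next iterate is (p, q, r)₁ = (-0.1719, 1.4010, -1.1419).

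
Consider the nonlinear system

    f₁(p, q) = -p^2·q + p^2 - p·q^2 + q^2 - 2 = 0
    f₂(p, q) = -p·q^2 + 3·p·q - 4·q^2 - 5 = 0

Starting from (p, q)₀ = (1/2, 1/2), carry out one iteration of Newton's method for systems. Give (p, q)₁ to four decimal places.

At (1/2, 1/2): F = (-1.7500, -5.3750).
Jacobian J = [[-2·p·q + 2·p - q^2, -p^2 - 2·p·q + 2·q], [-q^2 + 3·q, -2·p·q + 3·p - 8·q]].
At the point, J = [[0.2500, 0.2500], [1.2500, -3.0000]] (det J = -1.0625).
Solving J·Δ = −F gives Δ = (6.2059, 0.7941).
Then the next iterate is (p, q)₁ = (6.7059, 1.2941).

(6.7059, 1.2941)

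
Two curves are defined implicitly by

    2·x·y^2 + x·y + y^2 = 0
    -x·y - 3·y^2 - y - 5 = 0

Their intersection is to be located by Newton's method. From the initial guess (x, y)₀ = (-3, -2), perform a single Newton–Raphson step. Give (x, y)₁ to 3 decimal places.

(-6.220, -0.040)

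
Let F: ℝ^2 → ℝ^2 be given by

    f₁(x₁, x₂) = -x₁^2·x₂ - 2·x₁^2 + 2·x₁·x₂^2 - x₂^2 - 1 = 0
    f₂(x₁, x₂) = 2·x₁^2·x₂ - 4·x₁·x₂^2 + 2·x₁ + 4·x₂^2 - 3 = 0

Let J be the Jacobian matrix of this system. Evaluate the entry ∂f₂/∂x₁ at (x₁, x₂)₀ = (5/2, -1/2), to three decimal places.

∂f₂/∂x₁ = 4·x₁·x₂ - 4·x₂^2 + 2.
At (5/2, -1/2) this is -4.000.

-4.000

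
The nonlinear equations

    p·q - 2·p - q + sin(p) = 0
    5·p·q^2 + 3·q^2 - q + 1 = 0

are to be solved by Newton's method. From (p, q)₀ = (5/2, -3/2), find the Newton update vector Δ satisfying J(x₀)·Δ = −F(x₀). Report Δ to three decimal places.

(-1.387, 0.458)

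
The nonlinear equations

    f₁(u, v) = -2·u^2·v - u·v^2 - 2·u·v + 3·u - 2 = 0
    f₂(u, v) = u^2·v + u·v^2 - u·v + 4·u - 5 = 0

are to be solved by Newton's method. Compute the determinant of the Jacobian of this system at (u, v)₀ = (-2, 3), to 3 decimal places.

J = [[-4·u·v - v^2 - 2·v + 3, -2·u^2 - 2·u·v - 2·u], [2·u·v + v^2 - v + 4, u^2 + 2·u·v - u]].
At the point, J = [[12.000, 8.000], [-2.000, -6.000]].
det J = -56.000.

-56.000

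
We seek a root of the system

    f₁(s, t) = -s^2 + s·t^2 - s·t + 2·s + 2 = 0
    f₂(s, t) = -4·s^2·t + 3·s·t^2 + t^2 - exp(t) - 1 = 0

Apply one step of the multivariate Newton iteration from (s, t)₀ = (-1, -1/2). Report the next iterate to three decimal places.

(-0.188, -1.553)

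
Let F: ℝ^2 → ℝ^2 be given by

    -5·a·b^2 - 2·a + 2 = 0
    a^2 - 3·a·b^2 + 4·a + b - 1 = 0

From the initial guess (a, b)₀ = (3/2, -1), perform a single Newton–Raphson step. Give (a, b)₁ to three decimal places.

(0.644, -0.833)

At (3/2, -1): F = (-8.500, 1.750).
Jacobian J = [[-5·b^2 - 2, -10·a·b], [2·a - 3·b^2 + 4, -6·a·b + 1]].
At the point, J = [[-7.000, 15.000], [4.000, 10.000]] (det J = -130.000).
Solving J·Δ = −F gives Δ = (-0.856, 0.167).
Then the next iterate is (a, b)₁ = (0.644, -0.833).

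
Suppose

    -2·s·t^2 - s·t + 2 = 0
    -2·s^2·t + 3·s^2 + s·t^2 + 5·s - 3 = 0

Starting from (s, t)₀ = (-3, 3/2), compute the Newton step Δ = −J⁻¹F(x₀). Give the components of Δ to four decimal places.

At (-3, 3/2): F = (20.0000, -24.7500).
Jacobian J = [[-2·t^2 - t, -4·s·t - s], [-4·s·t + 6·s + t^2 + 5, -2·s^2 + 2·s·t]].
At the point, J = [[-6.0000, 21.0000], [7.2500, -27.0000]] (det J = 9.7500).
Solving J·Δ = −F gives Δ = (2.0769, -0.3590).

(2.0769, -0.3590)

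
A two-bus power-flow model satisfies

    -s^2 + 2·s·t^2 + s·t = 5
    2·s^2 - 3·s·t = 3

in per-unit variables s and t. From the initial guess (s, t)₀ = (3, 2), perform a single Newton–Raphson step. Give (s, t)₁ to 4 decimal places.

At (3, 2): F = (16.0000, -3.0000).
Jacobian J = [[-2·s + 2·t^2 + t, 4·s·t + s], [4·s - 3·t, -3·s]].
At the point, J = [[4.0000, 27.0000], [6.0000, -9.0000]] (det J = -198.0000).
Solving J·Δ = −F gives Δ = (-0.3182, -0.5455).
Then the next iterate is (s, t)₁ = (2.6818, 1.4545).

(2.6818, 1.4545)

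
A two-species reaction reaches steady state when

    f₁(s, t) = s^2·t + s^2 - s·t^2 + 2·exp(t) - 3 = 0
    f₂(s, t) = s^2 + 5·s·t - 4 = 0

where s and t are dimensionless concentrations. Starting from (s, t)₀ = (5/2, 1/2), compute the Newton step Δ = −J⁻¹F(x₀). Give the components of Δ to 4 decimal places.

At (5/2, 1/2): F = (9.047443, 8.5000).
Jacobian J = [[2·s·t + 2·s - t^2, s^2 - 2·s·t + 2·exp(t)], [2·s + 5·t, 5·s]].
At the point, J = [[7.2500, 7.047443], [7.5000, 12.5000]] (det J = 37.769181).
Solving J·Δ = −F gives Δ = (-1.4083, 0.1650).

(-1.4083, 0.1650)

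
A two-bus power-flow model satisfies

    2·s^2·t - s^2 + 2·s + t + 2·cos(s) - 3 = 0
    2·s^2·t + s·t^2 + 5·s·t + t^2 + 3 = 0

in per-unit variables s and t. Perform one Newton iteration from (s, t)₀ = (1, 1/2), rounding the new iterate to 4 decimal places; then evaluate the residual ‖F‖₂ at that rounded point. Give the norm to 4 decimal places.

2.8088

At (1, 1/2): F = (0.580605, 7.0000).
Jacobian J = [[4·s·t - 2·s - 2·sin(s) + 2, 2·s^2 + 1], [4·s·t + t^2 + 5·t, 2·s^2 + 2·s·t + 5·s + 2·t]].
At the point, J = [[0.317058, 3.0000], [4.7500, 9.0000]] (det J = -11.396478).
Solving J·Δ = −F gives Δ = (-1.3842, -0.0472).
Then the next iterate is (s, t)₁ = (-0.3842, 0.4528).
Re-evaluating at (-0.3842, 0.4528): F = (-1.475337, 2.390103), so ‖F‖₂ = 2.8088.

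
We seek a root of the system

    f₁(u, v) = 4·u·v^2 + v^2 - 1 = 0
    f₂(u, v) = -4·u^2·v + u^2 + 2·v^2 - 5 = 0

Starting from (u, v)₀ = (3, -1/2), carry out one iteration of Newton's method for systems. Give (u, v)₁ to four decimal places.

At (3, -1/2): F = (2.2500, 22.5000).
Jacobian J = [[4·v^2, 8·u·v + 2·v], [-8·u·v + 2·u, -4·u^2 + 4·v]].
At the point, J = [[1.0000, -13.0000], [18.0000, -38.0000]] (det J = 196.0000).
Solving J·Δ = −F gives Δ = (-1.0561, 0.0918).
Then the next iterate is (u, v)₁ = (1.9439, -0.4082).

(1.9439, -0.4082)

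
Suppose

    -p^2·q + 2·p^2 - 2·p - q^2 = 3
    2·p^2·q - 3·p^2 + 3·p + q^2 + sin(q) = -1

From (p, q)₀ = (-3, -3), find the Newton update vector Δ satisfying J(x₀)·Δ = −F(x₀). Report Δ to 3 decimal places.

At (-3, -3): F = (39.000, -80.14112).
Jacobian J = [[-2·p·q + 4·p - 2, -p^2 - 2·q], [4·p·q - 6·p + 3, 2·p^2 + 2·q + cos(q)]].
At the point, J = [[-32.000, -3.000], [57.000, 11.01001]] (det J = -181.32024).
Solving J·Δ = −F gives Δ = (1.042, 1.883).

(1.042, 1.883)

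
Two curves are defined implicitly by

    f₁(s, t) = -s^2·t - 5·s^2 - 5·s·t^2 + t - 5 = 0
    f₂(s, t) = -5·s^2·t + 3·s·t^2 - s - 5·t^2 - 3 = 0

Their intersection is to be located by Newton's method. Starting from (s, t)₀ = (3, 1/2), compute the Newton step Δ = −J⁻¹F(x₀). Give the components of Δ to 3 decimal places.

(-1.647, -0.058)

At (3, 1/2): F = (-57.750, -27.500).
Jacobian J = [[-2·s·t - 10·s - 5·t^2, -s^2 - 10·s·t + 1], [-10·s·t + 3·t^2 - 1, -5·s^2 + 6·s·t - 10·t]].
At the point, J = [[-34.250, -23.000], [-15.250, -41.000]] (det J = 1053.500).
Solving J·Δ = −F gives Δ = (-1.647, -0.058).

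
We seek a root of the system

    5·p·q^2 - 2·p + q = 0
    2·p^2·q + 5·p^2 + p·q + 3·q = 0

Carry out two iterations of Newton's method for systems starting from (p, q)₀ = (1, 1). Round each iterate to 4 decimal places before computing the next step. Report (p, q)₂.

(-0.2236, 0.6790)

At (1, 1): F = (4.0000, 11.0000).
Jacobian J = [[5·q^2 - 2, 10·p·q + 1], [4·p·q + 10·p + q, 2·p^2 + p + 3]].
At the point, J = [[3.0000, 11.0000], [15.0000, 6.0000]] (det J = -147.0000).
Solving J·Δ = −F gives Δ = (-0.6599, -0.1837).
Then the next iterate is (p, q)₁ = (0.3401, 0.8163).
Round to (0.3401, 0.8163) and repeat: F = (1.269221, 3.493703), J = [[1.331728, 3.776236], [5.327795, 3.571436]].
Δ = (-0.5637, -0.1373), so (p, q)₂ = (-0.2236, 0.6790).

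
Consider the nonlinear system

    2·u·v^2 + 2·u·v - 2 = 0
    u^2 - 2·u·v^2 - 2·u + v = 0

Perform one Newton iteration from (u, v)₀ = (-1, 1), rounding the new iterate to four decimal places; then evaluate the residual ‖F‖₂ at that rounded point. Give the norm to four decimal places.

3.0969

At (-1, 1): F = (-6.0000, 6.0000).
Jacobian J = [[2·v^2 + 2·v, 4·u·v + 2·u], [2·u - 2·v^2 - 2, -4·u·v + 1]].
At the point, J = [[4.0000, -6.0000], [-6.0000, 5.0000]] (det J = -16.0000).
Solving J·Δ = −F gives Δ = (0.3750, -0.7500).
Then the next iterate is (u, v)₁ = (-0.6250, 0.2500).
Re-evaluating at (-0.6250, 0.2500): F = (-2.390625, 1.968750), so ‖F‖₂ = 3.0969.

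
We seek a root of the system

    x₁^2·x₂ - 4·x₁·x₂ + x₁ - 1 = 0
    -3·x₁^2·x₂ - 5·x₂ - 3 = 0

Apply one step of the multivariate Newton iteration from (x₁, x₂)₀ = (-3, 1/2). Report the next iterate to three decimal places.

(0.131, 0.787)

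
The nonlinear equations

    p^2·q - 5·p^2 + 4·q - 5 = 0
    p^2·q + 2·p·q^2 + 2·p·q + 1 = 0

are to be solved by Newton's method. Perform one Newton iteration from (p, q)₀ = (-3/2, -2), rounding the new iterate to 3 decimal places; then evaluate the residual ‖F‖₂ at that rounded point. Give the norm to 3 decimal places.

15.071

At (-3/2, -2): F = (-28.750, -9.500).
Jacobian J = [[2·p·q - 10·p, p^2 + 4], [2·p·q + 2·q^2 + 2·q, p^2 + 4·p·q + 2·p]].
At the point, J = [[21.000, 6.250], [10.000, 11.250]] (det J = 173.750).
Solving J·Δ = −F gives Δ = (1.520, -0.506).
Then the next iterate is (p, q)₁ = (0.020, -2.506).
Re-evaluating at (0.020, -2.506): F = (-15.02700, 1.14996), so ‖F‖₂ = 15.071.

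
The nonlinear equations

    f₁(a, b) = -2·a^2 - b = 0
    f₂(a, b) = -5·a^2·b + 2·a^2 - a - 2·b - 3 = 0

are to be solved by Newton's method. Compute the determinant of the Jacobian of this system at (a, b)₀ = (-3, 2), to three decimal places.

-517.000

J = [[-4·a, -1], [-10·a·b + 4·a - 1, -5·a^2 - 2]].
At the point, J = [[12.000, -1.000], [47.000, -47.000]].
det J = -517.000.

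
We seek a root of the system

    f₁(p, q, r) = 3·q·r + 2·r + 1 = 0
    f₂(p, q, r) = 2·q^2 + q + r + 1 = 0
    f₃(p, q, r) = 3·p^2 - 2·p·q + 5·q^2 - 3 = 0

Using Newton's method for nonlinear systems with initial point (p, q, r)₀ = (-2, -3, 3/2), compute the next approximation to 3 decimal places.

(-1.754, -1.441, 1.145)

At (-2, -3, 3/2): F = (-9.500, 17.500, 42.000).
Jacobian J = [[0, 3·r, 3·q + 2], [0, 4·q + 1, 1], [6·p - 2·q, -2·p + 10·q, 0]].
At the point, J = [[0.000, 4.500, -7.000], [0.000, -11.000, 1.000], [-6.000, -26.000, 0.000]] (det J = 435.000).
Solving J·Δ = −F gives Δ = (0.246, 1.559, -0.355).
Then the next iterate is (p, q, r)₁ = (-1.754, -1.441, 1.145).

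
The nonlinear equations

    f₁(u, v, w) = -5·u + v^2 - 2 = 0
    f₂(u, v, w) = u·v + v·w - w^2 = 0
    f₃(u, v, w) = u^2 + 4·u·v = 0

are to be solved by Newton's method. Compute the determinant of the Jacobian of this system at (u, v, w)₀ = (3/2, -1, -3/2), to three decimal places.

J = [[-5, 2·v, 0], [v, u + w, v - 2·w], [2·u + 4·v, 4·u, 0]].
At the point, J = [[-5.000, -2.000, 0.000], [-1.000, 0.000, 2.000], [-1.000, 6.000, 0.000]].
det J = 64.000.

64.000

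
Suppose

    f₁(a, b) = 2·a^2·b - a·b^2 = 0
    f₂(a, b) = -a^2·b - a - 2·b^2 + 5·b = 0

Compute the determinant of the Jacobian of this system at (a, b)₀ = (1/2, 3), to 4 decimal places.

11.7500

J = [[4·a·b - b^2, 2·a^2 - 2·a·b], [-2·a·b - 1, -a^2 - 4·b + 5]].
At the point, J = [[-3.0000, -2.5000], [-4.0000, -7.2500]].
det J = 11.7500.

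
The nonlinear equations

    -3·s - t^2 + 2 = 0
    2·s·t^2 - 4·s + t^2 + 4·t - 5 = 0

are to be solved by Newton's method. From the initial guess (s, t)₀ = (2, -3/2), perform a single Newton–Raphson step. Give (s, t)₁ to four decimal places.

At (2, -3/2): F = (-6.2500, -7.7500).
Jacobian J = [[-3, -2·t], [2·t^2 - 4, 4·s·t + 2·t + 4]].
At the point, J = [[-3.0000, 3.0000], [0.5000, -11.0000]] (det J = 31.5000).
Solving J·Δ = −F gives Δ = (-2.9206, -0.8373).
Then the next iterate is (s, t)₁ = (-0.9206, -2.3373).

(-0.9206, -2.3373)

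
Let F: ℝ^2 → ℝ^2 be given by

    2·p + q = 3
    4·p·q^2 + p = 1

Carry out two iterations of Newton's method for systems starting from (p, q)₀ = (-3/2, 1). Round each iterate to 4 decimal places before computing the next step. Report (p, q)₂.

(1.4048, 0.1903)

At (-3/2, 1): F = (-5.0000, -8.5000).
Jacobian J = [[2, 1], [4·q^2 + 1, 8·p·q]].
At the point, J = [[2.0000, 1.0000], [5.0000, -12.0000]] (det J = -29.0000).
Solving J·Δ = −F gives Δ = (2.3621, 0.2759).
Then the next iterate is (p, q)₁ = (0.8621, 1.2759).
Round to (0.8621, 1.2759) and repeat: F = (0.0001, 5.475822), J = [[2.0000, 1.0000], [7.511683, 8.799627]].
Δ = (0.5427, -1.0856), so (p, q)₂ = (1.4048, 0.1903).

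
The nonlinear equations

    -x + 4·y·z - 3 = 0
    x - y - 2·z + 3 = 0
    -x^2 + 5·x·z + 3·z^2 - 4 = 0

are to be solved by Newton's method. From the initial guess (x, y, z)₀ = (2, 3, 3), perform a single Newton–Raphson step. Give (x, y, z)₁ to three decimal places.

At (2, 3, 3): F = (31.000, -4.000, 49.000).
Jacobian J = [[-1, 4·z, 4·y], [1, -1, -2], [-2·x + 5·z, 0, 5·x + 6·z]].
At the point, J = [[-1.000, 12.000, 12.000], [1.000, -1.000, -2.000], [11.000, 0.000, 28.000]] (det J = -440.000).
Solving J·Δ = −F gives Δ = (-0.255, -0.955, -1.650).
Then the next iterate is (x, y, z)₁ = (1.745, 2.045, 1.350).

(1.745, 2.045, 1.350)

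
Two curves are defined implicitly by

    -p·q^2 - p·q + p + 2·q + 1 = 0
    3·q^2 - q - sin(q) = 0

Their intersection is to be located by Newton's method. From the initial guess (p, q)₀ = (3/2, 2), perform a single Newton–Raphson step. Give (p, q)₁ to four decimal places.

At (3/2, 2): F = (-2.5000, 9.090703).
Jacobian J = [[-q^2 - q + 1, -2·p·q - p + 2], [0, 6·q - cos(q) - 1]].
At the point, J = [[-5.0000, -5.5000], [0.0000, 11.416147]] (det J = -57.080734).
Solving J·Δ = −F gives Δ = (0.3759, -0.7963).
Then the next iterate is (p, q)₁ = (1.8759, 1.2037).

(1.8759, 1.2037)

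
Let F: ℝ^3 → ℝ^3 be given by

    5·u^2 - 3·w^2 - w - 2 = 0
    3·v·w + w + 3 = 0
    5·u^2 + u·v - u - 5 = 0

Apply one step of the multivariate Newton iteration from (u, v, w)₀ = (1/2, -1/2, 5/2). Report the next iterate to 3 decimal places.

At (1/2, -1/2, 5/2): F = (-22.000, 1.750, -4.500).
Jacobian J = [[10·u, 0, -6·w - 1], [0, 3·w, 3·v + 1], [10·u + v - 1, u, 0]].
At the point, J = [[5.000, 0.000, -16.000], [0.000, 7.500, -0.500], [3.500, 0.500, 0.000]] (det J = 421.250).
Solving J·Δ = −F gives Δ = (1.328, -0.297, -0.960).
Then the next iterate is (u, v, w)₁ = (1.828, -0.797, 1.540).

(1.828, -0.797, 1.540)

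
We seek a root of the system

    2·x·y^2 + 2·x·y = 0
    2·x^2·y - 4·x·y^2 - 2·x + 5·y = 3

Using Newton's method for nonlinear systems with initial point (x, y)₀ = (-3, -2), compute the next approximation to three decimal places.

At (-3, -2): F = (-12.000, 5.000).
Jacobian J = [[2·y^2 + 2·y, 4·x·y + 2·x], [4·x·y - 4·y^2 - 2, 2·x^2 - 8·x·y + 5]].
At the point, J = [[4.000, 18.000], [6.000, -25.000]] (det J = -208.000).
Solving J·Δ = −F gives Δ = (1.010, 0.442).
Then the next iterate is (x, y)₁ = (-1.990, -1.558).

(-1.990, -1.558)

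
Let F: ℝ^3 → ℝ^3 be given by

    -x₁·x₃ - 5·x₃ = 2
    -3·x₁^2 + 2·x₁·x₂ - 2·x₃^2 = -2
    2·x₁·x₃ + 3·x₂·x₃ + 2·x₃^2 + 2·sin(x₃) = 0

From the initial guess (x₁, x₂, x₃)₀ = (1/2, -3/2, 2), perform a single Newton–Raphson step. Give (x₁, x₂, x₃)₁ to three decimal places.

(3.791, -1.987, -1.560)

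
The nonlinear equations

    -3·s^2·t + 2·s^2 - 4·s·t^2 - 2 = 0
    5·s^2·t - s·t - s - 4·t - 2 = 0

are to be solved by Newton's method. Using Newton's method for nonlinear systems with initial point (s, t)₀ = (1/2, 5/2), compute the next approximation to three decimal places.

(0.820, 0.116)

At (1/2, 5/2): F = (-15.875, -10.625).
Jacobian J = [[-6·s·t + 4·s - 4·t^2, -3·s^2 - 8·s·t], [10·s·t - t - 1, 5·s^2 - s - 4]].
At the point, J = [[-30.500, -10.750], [9.000, -3.250]] (det J = 195.875).
Solving J·Δ = −F gives Δ = (0.320, -2.384).
Then the next iterate is (s, t)₁ = (0.820, 0.116).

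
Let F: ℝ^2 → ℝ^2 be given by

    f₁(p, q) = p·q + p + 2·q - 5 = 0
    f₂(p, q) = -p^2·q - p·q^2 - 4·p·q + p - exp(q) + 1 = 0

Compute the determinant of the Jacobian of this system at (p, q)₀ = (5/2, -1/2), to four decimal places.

J = [[q + 1, p + 2], [-2·p·q - q^2 - 4·q + 1, -p^2 - 2·p·q - 4·p - exp(q)]].
At the point, J = [[0.5000, 4.5000], [5.2500, -14.356531]].
det J = -30.8033.

-30.8033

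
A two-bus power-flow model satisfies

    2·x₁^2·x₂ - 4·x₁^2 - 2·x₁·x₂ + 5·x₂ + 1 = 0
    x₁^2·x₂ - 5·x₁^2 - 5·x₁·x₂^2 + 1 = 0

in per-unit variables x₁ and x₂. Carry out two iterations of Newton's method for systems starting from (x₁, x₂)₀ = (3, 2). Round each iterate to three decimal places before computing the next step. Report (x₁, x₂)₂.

(1.048, 0.739)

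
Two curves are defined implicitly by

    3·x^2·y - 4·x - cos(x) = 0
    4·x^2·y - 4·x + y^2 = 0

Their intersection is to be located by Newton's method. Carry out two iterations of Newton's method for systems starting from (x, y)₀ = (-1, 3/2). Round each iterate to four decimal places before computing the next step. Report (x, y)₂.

(-0.4130, -0.2258)

At (-1, 3/2): F = (7.959698, 12.2500).
Jacobian J = [[6·x·y + sin(x) - 4, 3·x^2], [8·x·y - 4, 4·x^2 + 2·y]].
At the point, J = [[-13.841471, 3.0000], [-16.0000, 7.0000]] (det J = -48.890297).
Solving J·Δ = −F gives Δ = (0.3880, -0.8632).
Then the next iterate is (x, y)₁ = (-0.6120, 0.6368).
Round to (-0.6120, 0.6368) and repeat: F = (2.345028, 3.807553), J = [[-6.912835, 1.123632], [-7.117773, 2.771776]].
Δ = (0.1990, -0.8626), so (x, y)₂ = (-0.4130, -0.2258).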